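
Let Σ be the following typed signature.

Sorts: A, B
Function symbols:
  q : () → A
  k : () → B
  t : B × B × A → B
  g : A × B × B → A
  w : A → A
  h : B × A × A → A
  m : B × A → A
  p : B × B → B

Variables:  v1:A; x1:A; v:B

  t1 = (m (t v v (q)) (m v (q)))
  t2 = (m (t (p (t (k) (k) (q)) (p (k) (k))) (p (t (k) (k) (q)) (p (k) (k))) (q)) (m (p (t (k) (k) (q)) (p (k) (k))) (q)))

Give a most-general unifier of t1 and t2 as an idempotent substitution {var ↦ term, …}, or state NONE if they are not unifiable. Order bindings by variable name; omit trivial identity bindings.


{v ↦ (p (t (k) (k) (q)) (p (k) (k)))}


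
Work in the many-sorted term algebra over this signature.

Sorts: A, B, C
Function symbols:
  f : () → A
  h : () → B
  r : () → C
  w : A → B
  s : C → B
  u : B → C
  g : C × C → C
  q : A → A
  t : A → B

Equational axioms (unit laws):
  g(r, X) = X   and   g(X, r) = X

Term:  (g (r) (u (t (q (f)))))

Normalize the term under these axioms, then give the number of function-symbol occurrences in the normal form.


1. (g (r) (u (t (q (f)))))  →  (u (t (q (f))))
normal form: (u (t (q (f))))

size = 4


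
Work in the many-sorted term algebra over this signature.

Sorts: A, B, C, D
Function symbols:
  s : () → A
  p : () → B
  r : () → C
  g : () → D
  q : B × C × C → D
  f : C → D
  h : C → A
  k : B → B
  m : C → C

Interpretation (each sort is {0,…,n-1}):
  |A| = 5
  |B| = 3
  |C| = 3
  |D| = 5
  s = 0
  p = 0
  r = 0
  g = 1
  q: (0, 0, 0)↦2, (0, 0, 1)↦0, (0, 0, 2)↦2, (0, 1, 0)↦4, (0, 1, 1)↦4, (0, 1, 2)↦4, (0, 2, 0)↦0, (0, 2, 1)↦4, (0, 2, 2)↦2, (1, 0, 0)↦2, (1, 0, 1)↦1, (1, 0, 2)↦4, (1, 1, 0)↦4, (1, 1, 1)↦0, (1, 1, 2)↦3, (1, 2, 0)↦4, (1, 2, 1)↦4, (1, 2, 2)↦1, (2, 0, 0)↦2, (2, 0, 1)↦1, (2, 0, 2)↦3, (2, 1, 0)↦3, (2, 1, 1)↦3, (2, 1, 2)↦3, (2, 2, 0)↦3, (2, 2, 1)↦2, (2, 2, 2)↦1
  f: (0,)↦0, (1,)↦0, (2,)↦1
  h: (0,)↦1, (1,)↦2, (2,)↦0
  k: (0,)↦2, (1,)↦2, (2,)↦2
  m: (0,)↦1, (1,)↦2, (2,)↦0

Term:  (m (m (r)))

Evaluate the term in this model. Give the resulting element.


  r = 0
  (m (r)) = m(0,) = 1
  (m (m (r))) = m(1,) = 2

value = 2


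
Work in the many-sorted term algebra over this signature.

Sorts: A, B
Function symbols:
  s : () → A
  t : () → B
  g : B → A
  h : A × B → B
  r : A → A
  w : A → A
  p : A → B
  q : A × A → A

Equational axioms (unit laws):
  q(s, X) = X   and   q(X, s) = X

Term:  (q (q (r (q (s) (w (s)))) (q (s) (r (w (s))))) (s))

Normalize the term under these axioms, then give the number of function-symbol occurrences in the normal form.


size = 7

1. (q (q (r (q (s) (w (s)))) (q (s) (r (w (s))))) (s))  →  (q (r (q (s) (w (s)))) (q (s) (r (w (s)))))
2. (q (r (q (s) (w (s)))) (q (s) (r (w (s)))))  →  (q (r (w (s))) (q (s) (r (w (s)))))
3. (q (r (w (s))) (q (s) (r (w (s)))))  →  (q (r (w (s))) (r (w (s))))
normal form: (q (r (w (s))) (r (w (s))))


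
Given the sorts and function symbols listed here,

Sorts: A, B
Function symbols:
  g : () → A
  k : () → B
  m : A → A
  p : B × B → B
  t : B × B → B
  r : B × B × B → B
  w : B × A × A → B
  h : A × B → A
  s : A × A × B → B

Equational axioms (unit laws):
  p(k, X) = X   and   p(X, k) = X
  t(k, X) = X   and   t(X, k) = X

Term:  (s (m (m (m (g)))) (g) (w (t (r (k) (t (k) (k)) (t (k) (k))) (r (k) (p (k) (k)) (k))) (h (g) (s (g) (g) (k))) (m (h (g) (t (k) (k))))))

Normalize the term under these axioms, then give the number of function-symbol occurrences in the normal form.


1. (s (m (m (m (g)))) (g) (w (t (r (k) (t (k) (k)) (t (k) (k))) (r (k) (p (k) (k)) (k))) (h (g) (s (g) (g) (k))) (m (h (g) (t (k) (k))))))  →  (s (m (m (m (g)))) (g) (w (t (r (k) (k) (t (k) (k))) (r (k) (p (k) (k)) (k))) (h (g) (s (g) (g) (k))) (m (h (g) (t (k) (k))))))
2. (s (m (m (m (g)))) (g) (w (t (r (k) (k) (t (k) (k))) (r (k) (p (k) (k)) (k))) (h (g) (s (g) (g) (k))) (m (h (g) (t (k) (k))))))  →  (s (m (m (m (g)))) (g) (w (t (r (k) (k) (k)) (r (k) (p (k) (k)) (k))) (h (g) (s (g) (g) (k))) (m (h (g) (t (k) (k))))))
3. (s (m (m (m (g)))) (g) (w (t (r (k) (k) (k)) (r (k) (p (k) (k)) (k))) (h (g) (s (g) (g) (k))) (m (h (g) (t (k) (k))))))  →  (s (m (m (m (g)))) (g) (w (t (r (k) (k) (k)) (r (k) (k) (k))) (h (g) (s (g) (g) (k))) (m (h (g) (t (k) (k))))))
4. (s (m (m (m (g)))) (g) (w (t (r (k) (k) (k)) (r (k) (k) (k))) (h (g) (s (g) (g) (k))) (m (h (g) (t (k) (k))))))  →  (s (m (m (m (g)))) (g) (w (t (r (k) (k) (k)) (r (k) (k) (k))) (h (g) (s (g) (g) (k))) (m (h (g) (k)))))
normal form: (s (m (m (m (g)))) (g) (w (t (r (k) (k) (k)) (r (k) (k) (k))) (h (g) (s (g) (g) (k))) (m (h (g) (k)))))

size = 26


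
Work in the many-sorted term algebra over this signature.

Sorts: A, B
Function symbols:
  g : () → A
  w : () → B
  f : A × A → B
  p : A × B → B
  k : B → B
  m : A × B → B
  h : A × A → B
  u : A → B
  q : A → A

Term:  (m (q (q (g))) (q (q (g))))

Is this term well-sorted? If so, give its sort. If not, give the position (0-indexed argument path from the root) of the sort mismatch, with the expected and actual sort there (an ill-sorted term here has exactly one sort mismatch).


      (g) : A
    (q (g)) : A
  (q (q (g))) : A
      (g) : A
    (q (g)) : A
  (q (q (g))) : A
(m (q (q (g))) (q (q (g)))) : ✗ arg 1 at [1] has sort A, expected B

ill-sorted at position [1]: expected B, got A


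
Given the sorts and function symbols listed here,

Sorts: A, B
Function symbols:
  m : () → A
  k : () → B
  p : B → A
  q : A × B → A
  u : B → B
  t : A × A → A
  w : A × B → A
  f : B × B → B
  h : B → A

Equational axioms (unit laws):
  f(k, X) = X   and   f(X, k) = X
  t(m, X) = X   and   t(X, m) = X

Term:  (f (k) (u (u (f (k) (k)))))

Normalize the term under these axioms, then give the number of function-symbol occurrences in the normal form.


size = 3

1. (f (k) (u (u (f (k) (k)))))  →  (u (u (f (k) (k))))
2. (u (u (f (k) (k))))  →  (u (u (k)))
normal form: (u (u (k)))


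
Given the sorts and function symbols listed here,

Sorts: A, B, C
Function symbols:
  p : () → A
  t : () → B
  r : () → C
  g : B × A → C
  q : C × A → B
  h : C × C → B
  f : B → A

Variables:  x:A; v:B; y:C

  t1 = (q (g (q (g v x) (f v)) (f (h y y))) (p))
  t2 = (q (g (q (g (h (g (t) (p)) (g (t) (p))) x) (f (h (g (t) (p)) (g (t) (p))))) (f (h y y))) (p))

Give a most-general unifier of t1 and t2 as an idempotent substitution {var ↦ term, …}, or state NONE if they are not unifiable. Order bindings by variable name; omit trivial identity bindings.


{v ↦ (h (g (t) (p)) (g (t) (p)))}


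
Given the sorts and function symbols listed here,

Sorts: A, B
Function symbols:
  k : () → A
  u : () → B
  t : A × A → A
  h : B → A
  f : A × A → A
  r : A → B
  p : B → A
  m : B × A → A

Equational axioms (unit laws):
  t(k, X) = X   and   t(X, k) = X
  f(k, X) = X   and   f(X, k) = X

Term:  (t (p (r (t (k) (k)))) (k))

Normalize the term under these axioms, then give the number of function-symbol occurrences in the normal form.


size = 3

1. (t (p (r (t (k) (k)))) (k))  →  (p (r (t (k) (k))))
2. (p (r (t (k) (k))))  →  (p (r (k)))
normal form: (p (r (k)))


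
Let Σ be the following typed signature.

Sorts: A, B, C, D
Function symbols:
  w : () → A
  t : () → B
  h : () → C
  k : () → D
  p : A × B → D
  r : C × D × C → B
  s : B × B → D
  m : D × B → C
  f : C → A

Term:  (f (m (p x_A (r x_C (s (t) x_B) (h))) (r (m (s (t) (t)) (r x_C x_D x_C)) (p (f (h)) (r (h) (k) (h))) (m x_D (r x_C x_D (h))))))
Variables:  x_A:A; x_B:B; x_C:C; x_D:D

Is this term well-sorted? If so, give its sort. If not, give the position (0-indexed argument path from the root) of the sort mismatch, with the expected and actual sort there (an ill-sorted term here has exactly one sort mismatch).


well-sorted; sort = A

      x_A : A
        x_C : C
          (t) : B
          x_B : B
        (s (t) x_B) : D
        (h) : C
      (r x_C (s (t) x_B) (h)) : B
    (p x_A (r x_C (s (t) x_B) (h))) : D
          (t) : B
          (t) : B
        (s (t) (t)) : D
          x_C : C
          x_D : D
          x_C : C
        (r x_C x_D x_C) : B
      (m (s (t) (t)) (r x_C x_D x_C)) : C
          (h) : C
        (f (h)) : A
          (h) : C
          (k) : D
          (h) : C
        (r (h) (k) (h)) : B
      (p (f (h)) (r (h) (k) (h))) : D
        x_D : D
          x_C : C
          x_D : D
          (h) : C
        (r x_C x_D (h)) : B
      (m x_D (r x_C x_D (h))) : C
    (r (m (s (t) (t)) (r x_C x_D x_C)) (p (f (h)) (r (h) (k) (h))) (m x_D (r x_C x_D (h)))) : B
  (m (p x_A (r x_C (s (t) x_B) (h))) (r (m (s (t) (t)) (r x_C x_D x_C)) (p (f (h)) (r (h) (k) (h))) (m x_D (r x_C x_D (h))))) : C
(f (m (p x_A (r x_C (s (t) x_B) (h))) (r (m (s (t) (t)) (r x_C x_D x_C)) (p (f (h)) (r (h) (k) (h))) (m x_D (r x_C x_D (h)))))) : A


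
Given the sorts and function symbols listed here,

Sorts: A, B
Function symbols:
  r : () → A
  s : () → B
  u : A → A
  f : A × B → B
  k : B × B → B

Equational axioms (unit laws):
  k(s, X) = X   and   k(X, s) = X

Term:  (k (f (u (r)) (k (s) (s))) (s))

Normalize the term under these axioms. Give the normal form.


1. (k (f (u (r)) (k (s) (s))) (s))  →  (f (u (r)) (k (s) (s)))
2. (f (u (r)) (k (s) (s)))  →  (f (u (r)) (s))

normal form = (f (u (r)) (s))


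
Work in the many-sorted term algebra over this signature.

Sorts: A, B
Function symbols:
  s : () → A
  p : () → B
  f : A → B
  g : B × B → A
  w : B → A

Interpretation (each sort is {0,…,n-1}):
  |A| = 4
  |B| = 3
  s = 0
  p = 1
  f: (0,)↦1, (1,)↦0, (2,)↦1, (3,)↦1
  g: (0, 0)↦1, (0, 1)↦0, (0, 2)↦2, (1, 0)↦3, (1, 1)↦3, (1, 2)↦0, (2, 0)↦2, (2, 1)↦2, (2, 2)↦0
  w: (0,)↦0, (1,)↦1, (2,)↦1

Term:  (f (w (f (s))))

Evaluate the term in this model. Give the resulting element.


value = 0

  s = 0
  (f (s)) = f(0,) = 1
  (w (f (s))) = w(1,) = 1
  (f (w (f (s)))) = f(1,) = 0


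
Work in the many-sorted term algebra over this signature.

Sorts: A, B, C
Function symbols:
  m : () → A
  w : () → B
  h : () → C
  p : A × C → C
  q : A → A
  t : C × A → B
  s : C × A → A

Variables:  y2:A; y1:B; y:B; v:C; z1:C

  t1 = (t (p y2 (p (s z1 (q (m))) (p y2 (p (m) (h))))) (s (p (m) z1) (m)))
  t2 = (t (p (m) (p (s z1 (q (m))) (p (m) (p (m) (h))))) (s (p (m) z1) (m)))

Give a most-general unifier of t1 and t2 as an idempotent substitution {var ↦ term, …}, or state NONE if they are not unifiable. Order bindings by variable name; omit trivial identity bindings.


{y2 ↦ (m)}


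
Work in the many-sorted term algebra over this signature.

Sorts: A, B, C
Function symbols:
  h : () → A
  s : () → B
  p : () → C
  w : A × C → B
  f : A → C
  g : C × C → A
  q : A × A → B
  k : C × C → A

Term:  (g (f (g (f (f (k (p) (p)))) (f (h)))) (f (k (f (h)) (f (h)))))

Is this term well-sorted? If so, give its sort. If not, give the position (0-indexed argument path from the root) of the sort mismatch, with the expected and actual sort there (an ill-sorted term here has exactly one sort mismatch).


ill-sorted at position [0, 0, 0, 0]: expected A, got C

            (p) : C
            (p) : C
          (k (p) (p)) : A
        (f (k (p) (p))) : C
      (f (f (k (p) (p)))) : ✗ arg 0 at [0, 0, 0, 0] has sort C, expected A
        (h) : A
      (f (h)) : C
        (h) : A
      (f (h)) : C
        (h) : A
      (f (h)) : C
    (k (f (h)) (f (h))) : A
  (f (k (f (h)) (f (h)))) : C


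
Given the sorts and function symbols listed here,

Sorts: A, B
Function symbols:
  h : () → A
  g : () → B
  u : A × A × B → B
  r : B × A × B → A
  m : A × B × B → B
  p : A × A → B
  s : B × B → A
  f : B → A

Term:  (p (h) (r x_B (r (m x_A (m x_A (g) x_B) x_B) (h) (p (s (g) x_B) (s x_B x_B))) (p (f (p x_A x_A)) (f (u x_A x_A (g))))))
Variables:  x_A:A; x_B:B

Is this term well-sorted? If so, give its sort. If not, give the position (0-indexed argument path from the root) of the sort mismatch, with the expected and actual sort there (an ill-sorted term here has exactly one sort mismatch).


  (h) : A
    x_B : B
        x_A : A
          x_A : A
          (g) : B
          x_B : B
        (m x_A (g) x_B) : B
        x_B : B
      (m x_A (m x_A (g) x_B) x_B) : B
      (h) : A
          (g) : B
          x_B : B
        (s (g) x_B) : A
          x_B : B
          x_B : B
        (s x_B x_B) : A
      (p (s (g) x_B) (s x_B x_B)) : B
    (r (m x_A (m x_A (g) x_B) x_B) (h) (p (s (g) x_B) (s x_B x_B))) : A
          x_A : A
          x_A : A
        (p x_A x_A) : B
      (f (p x_A x_A)) : A
          x_A : A
          x_A : A
          (g) : B
        (u x_A x_A (g)) : B
      (f (u x_A x_A (g))) : A
    (p (f (p x_A x_A)) (f (u x_A x_A (g)))) : B
  (r x_B (r (m x_A (m x_A (g) x_B) x_B) (h) (p (s (g) x_B) (s x_B x_B))) (p (f (p x_A x_A)) (f (u x_A x_A (g))))) : A
(p (h) (r x_B (r (m x_A (m x_A (g) x_B) x_B) (h) (p (s (g) x_B) (s x_B x_B))) (p (f (p x_A x_A)) (f (u x_A x_A (g)))))) : B

well-sorted; sort = B


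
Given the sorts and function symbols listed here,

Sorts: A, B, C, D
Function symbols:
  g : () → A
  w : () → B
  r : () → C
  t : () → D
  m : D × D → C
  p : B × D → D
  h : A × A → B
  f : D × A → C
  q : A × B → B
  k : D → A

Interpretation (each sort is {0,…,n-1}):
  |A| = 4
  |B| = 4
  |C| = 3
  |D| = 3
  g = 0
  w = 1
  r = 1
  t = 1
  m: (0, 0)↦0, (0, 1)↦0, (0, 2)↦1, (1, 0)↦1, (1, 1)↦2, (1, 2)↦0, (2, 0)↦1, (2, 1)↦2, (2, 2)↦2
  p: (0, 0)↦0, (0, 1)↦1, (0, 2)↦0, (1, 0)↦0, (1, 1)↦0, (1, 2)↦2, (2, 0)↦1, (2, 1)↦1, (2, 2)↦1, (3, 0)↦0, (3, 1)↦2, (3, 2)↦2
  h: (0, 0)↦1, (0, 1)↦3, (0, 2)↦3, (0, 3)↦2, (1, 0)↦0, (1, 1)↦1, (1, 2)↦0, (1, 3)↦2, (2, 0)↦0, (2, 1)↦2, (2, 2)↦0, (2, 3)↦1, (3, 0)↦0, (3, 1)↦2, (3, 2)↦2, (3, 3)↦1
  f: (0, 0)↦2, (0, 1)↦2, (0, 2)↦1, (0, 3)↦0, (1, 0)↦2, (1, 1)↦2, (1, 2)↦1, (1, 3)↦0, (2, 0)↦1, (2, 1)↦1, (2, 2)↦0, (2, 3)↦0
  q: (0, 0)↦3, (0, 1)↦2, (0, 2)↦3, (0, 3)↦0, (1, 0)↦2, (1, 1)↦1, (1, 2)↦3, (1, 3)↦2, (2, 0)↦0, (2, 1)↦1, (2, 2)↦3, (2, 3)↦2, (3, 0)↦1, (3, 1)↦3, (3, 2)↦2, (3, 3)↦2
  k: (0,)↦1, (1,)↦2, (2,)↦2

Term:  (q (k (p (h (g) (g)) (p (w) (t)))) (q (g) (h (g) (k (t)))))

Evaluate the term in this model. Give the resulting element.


  g = 0
  g = 0
  (h (g) (g)) = h(0, 0) = 1
  w = 1
  t = 1
  (p (w) (t)) = p(1, 1) = 0
  (p (h (g) (g)) (p (w) (t))) = p(1, 0) = 0
  (k (p (h (g) (g)) (p (w) (t)))) = k(0,) = 1
  g = 0
  g = 0
  t = 1
  (k (t)) = k(1,) = 2
  (h (g) (k (t))) = h(0, 2) = 3
  (q (g) (h (g) (k (t)))) = q(0, 3) = 0
  (q (k (p (h (g) (g)) (p (w) (t)))) (q (g) (h (g) (k (t))))) = q(1, 0) = 2

value = 2


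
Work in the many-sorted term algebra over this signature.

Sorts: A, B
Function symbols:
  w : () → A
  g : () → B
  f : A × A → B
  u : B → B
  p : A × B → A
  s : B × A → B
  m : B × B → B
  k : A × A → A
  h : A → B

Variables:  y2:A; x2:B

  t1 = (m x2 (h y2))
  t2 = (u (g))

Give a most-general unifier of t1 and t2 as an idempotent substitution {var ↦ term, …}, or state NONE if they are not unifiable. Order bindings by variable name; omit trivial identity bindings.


head clash or occurs-check failure — not unifiable

NONE (not unifiable)


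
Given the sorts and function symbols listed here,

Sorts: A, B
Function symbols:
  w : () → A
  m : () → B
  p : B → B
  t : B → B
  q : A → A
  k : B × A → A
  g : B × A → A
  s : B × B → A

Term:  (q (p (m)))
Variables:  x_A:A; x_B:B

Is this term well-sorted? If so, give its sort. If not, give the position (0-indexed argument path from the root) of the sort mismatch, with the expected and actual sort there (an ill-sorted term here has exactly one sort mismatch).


ill-sorted at position [0]: expected A, got B

    (m) : B
  (p (m)) : B
(q (p (m))) : ✗ arg 0 at [0] has sort B, expected A


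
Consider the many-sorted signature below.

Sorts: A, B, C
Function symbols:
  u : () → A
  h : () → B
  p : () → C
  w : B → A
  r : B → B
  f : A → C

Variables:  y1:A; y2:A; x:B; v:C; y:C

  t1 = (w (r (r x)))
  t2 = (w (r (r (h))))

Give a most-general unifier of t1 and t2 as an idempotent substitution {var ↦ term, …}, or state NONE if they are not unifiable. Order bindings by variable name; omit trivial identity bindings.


{x ↦ (h)}


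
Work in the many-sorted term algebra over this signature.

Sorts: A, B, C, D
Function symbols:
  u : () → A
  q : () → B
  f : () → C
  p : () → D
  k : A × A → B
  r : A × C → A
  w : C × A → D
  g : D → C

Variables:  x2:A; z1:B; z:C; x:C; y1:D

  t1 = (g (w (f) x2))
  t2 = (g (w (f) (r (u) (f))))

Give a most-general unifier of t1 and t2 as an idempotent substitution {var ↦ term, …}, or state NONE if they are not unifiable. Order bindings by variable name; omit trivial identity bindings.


{x2 ↦ (r (u) (f))}


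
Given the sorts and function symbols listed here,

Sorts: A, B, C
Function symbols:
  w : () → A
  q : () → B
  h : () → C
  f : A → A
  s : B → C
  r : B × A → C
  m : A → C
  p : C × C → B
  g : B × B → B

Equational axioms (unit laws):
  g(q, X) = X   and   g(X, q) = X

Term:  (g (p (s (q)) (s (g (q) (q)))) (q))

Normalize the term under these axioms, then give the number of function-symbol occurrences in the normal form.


size = 5

1. (g (p (s (q)) (s (g (q) (q)))) (q))  →  (p (s (q)) (s (g (q) (q))))
2. (p (s (q)) (s (g (q) (q))))  →  (p (s (q)) (s (q)))
normal form: (p (s (q)) (s (q)))


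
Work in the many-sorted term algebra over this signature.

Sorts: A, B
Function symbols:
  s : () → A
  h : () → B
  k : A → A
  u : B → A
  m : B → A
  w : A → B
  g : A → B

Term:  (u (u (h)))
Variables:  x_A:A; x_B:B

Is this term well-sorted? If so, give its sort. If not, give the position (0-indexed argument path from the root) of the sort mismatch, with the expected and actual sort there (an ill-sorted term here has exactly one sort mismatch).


ill-sorted at position [0]: expected B, got A

    (h) : B
  (u (h)) : A
(u (u (h))) : ✗ arg 0 at [0] has sort A, expected B


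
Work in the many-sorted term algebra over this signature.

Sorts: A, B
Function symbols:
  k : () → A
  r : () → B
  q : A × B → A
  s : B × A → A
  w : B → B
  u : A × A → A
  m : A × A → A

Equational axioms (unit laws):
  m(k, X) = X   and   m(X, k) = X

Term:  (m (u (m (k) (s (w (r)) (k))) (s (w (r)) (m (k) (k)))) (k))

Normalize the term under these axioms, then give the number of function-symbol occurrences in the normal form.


size = 9

1. (m (u (m (k) (s (w (r)) (k))) (s (w (r)) (m (k) (k)))) (k))  →  (u (m (k) (s (w (r)) (k))) (s (w (r)) (m (k) (k))))
2. (u (m (k) (s (w (r)) (k))) (s (w (r)) (m (k) (k))))  →  (u (s (w (r)) (k)) (s (w (r)) (m (k) (k))))
3. (u (s (w (r)) (k)) (s (w (r)) (m (k) (k))))  →  (u (s (w (r)) (k)) (s (w (r)) (k)))
normal form: (u (s (w (r)) (k)) (s (w (r)) (k)))


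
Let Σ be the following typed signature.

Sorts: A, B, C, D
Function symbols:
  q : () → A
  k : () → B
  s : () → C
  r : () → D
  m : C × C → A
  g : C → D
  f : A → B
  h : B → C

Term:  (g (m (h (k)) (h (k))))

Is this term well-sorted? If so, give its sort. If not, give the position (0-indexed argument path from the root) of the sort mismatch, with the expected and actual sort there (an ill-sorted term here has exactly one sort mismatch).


      (k) : B
    (h (k)) : C
      (k) : B
    (h (k)) : C
  (m (h (k)) (h (k))) : A
(g (m (h (k)) (h (k)))) : ✗ arg 0 at [0] has sort A, expected C

ill-sorted at position [0]: expected C, got A


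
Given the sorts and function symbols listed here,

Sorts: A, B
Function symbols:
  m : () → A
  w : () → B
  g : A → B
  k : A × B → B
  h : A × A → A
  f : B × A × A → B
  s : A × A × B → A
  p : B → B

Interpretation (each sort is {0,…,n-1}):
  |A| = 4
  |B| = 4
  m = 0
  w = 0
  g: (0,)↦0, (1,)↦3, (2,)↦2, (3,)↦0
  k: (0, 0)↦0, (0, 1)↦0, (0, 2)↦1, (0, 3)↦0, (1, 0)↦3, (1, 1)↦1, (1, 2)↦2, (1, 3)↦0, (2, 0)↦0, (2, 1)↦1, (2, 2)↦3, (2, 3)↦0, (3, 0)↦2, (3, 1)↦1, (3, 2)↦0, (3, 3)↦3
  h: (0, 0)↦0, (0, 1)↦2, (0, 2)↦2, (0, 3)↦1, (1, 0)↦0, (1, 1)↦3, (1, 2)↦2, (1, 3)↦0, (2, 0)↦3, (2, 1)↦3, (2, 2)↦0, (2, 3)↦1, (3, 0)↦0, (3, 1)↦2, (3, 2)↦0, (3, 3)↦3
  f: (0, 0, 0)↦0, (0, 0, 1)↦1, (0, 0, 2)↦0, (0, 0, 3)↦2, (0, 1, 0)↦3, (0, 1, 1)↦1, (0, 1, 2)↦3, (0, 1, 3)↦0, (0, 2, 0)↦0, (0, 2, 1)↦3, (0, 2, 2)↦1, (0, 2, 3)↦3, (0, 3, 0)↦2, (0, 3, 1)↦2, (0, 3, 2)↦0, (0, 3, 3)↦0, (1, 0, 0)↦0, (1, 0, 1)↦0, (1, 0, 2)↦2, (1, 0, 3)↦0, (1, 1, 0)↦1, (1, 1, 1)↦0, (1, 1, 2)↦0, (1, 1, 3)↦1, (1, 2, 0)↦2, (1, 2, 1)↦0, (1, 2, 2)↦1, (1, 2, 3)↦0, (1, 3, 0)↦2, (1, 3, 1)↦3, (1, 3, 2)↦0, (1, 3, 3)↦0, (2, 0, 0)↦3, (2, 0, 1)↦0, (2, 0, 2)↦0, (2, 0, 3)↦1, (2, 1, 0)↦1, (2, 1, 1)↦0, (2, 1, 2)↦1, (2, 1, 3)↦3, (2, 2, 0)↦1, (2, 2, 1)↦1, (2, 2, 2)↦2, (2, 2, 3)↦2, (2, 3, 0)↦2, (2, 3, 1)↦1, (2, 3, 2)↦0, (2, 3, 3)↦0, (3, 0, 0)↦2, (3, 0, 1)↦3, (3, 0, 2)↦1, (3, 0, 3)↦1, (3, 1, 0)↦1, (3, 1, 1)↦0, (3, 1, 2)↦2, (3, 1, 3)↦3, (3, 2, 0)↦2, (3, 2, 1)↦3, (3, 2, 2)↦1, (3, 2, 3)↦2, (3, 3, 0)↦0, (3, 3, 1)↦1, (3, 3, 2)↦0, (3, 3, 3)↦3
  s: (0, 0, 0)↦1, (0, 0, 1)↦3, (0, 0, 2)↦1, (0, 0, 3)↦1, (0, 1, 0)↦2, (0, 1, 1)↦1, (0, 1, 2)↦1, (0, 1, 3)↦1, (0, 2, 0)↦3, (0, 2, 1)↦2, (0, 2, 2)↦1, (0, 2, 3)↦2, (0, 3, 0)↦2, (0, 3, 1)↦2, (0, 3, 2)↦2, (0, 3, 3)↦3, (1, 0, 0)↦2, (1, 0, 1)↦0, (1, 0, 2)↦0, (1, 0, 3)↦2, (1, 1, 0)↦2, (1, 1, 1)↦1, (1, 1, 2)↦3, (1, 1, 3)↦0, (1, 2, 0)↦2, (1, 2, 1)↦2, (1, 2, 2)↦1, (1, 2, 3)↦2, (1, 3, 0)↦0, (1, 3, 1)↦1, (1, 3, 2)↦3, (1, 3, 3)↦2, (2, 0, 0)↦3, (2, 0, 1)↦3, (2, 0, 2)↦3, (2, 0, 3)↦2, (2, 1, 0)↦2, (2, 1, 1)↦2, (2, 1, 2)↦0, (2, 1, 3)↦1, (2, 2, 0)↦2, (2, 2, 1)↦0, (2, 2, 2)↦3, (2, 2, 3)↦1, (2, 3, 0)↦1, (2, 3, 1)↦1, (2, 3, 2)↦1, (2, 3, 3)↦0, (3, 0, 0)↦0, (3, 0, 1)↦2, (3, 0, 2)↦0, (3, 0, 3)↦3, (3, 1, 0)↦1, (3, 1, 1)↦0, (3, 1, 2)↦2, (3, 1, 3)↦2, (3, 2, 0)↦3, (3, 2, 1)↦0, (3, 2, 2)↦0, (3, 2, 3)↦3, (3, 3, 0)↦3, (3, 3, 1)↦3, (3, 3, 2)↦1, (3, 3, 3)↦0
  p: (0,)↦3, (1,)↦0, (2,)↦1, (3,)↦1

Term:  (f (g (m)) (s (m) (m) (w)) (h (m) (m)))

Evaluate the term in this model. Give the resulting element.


value = 3

  m = 0
  (g (m)) = g(0,) = 0
  m = 0
  m = 0
  w = 0
  (s (m) (m) (w)) = s(0, 0, 0) = 1
  m = 0
  m = 0
  (h (m) (m)) = h(0, 0) = 0
  (f (g (m)) (s (m) (m) (w)) (h (m) (m))) = f(0, 1, 0) = 3


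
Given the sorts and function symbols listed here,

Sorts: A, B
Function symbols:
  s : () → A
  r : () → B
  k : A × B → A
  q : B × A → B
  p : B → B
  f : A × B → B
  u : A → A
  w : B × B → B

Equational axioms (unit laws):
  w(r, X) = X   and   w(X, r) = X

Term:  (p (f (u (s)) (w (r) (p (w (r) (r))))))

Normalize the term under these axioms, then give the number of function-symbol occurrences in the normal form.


size = 6

1. (p (f (u (s)) (w (r) (p (w (r) (r))))))  →  (p (f (u (s)) (p (w (r) (r)))))
2. (p (f (u (s)) (p (w (r) (r)))))  →  (p (f (u (s)) (p (r))))
normal form: (p (f (u (s)) (p (r))))


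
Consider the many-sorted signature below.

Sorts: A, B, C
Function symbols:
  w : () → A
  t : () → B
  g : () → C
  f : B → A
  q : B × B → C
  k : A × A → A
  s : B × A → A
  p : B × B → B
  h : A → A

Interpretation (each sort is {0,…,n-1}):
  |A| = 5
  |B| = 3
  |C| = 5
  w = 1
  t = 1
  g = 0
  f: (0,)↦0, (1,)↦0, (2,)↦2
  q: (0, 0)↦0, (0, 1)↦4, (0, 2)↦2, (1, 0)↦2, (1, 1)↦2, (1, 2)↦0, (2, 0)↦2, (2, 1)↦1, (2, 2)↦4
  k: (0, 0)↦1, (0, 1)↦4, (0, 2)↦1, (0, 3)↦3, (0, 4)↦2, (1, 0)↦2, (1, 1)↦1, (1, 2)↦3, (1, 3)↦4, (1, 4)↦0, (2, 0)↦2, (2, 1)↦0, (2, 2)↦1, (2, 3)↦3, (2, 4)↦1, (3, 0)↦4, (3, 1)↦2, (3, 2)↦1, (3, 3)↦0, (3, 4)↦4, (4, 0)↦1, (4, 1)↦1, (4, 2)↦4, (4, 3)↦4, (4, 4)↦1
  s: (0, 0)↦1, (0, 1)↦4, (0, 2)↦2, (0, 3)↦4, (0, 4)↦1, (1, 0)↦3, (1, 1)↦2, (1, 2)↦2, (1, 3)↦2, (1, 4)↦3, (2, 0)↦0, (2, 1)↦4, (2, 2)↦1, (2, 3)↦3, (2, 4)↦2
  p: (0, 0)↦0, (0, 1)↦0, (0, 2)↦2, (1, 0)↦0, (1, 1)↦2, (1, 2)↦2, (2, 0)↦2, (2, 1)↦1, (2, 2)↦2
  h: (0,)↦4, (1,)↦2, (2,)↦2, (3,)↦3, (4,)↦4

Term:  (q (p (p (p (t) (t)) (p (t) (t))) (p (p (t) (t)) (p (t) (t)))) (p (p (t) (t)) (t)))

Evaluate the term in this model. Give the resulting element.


  t = 1
  t = 1
  (p (t) (t)) = p(1, 1) = 2
  t = 1
  t = 1
  (p (t) (t)) = p(1, 1) = 2
  (p (p (t) (t)) (p (t) (t))) = p(2, 2) = 2
  t = 1
  t = 1
  (p (t) (t)) = p(1, 1) = 2
  t = 1
  t = 1
  (p (t) (t)) = p(1, 1) = 2
  (p (p (t) (t)) (p (t) (t))) = p(2, 2) = 2
  (p (p (p (t) (t)) (p (t) (t))) (p (p (t) (t)) (p (t) (t)))) = p(2, 2) = 2
  t = 1
  t = 1
  (p (t) (t)) = p(1, 1) = 2
  t = 1
  (p (p (t) (t)) (t)) = p(2, 1) = 1
  (q (p (p (p (t) (t)) (p (t) (t))) (p (p (t) (t)) (p (t) (t)))) (p (p (t) (t)) (t))) = q(2, 1) = 1

value = 1


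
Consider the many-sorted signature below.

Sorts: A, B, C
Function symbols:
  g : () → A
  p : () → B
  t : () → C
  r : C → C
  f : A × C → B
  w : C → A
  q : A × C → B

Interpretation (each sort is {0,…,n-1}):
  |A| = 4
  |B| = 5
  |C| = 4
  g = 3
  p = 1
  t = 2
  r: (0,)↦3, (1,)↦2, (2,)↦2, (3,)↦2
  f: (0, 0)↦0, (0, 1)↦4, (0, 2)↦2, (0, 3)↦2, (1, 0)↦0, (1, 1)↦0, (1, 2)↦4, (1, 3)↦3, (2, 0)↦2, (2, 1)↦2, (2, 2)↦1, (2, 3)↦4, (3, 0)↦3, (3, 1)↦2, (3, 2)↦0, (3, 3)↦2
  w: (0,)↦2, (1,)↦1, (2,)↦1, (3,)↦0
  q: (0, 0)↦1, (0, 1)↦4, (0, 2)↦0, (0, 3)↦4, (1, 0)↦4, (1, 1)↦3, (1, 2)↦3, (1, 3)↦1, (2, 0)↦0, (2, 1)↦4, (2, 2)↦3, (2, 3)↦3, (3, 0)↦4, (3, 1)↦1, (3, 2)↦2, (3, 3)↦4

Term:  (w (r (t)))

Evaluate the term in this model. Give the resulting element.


value = 1

  t = 2
  (r (t)) = r(2,) = 2
  (w (r (t))) = w(2,) = 1


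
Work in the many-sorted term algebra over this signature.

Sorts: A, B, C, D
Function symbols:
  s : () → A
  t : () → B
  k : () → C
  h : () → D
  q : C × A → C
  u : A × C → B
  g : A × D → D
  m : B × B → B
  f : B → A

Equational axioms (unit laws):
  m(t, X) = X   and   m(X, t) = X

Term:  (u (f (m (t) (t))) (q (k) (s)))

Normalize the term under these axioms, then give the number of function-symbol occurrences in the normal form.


1. (u (f (m (t) (t))) (q (k) (s)))  →  (u (f (t)) (q (k) (s)))
normal form: (u (f (t)) (q (k) (s)))

size = 6


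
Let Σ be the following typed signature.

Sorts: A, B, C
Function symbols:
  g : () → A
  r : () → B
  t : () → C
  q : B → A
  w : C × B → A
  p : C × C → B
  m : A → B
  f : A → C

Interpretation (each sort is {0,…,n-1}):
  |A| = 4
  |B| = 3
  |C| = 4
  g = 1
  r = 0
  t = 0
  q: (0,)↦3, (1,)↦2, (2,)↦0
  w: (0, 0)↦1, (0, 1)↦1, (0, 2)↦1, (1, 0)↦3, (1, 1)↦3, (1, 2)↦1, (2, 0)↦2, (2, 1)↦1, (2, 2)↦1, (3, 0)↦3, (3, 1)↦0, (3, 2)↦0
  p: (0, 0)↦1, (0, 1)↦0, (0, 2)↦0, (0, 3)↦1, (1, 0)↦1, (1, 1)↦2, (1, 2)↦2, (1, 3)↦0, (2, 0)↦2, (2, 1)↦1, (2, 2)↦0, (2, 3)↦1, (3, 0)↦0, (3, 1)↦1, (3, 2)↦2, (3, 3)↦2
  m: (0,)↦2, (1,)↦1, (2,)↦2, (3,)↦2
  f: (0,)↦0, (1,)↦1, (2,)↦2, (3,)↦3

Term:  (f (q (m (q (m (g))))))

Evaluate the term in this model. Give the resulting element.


  g = 1
  (m (g)) = m(1,) = 1
  (q (m (g))) = q(1,) = 2
  (m (q (m (g)))) = m(2,) = 2
  (q (m (q (m (g))))) = q(2,) = 0
  (f (q (m (q (m (g)))))) = f(0,) = 0

value = 0


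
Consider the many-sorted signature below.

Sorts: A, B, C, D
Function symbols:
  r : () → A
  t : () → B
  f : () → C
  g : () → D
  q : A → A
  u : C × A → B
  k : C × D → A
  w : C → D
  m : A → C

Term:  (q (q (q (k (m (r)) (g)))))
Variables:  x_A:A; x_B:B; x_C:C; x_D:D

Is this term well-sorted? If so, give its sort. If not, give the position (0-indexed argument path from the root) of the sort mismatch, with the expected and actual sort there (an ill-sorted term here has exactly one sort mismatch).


          (r) : A
        (m (r)) : C
        (g) : D
      (k (m (r)) (g)) : A
    (q (k (m (r)) (g))) : A
  (q (q (k (m (r)) (g)))) : A
(q (q (q (k (m (r)) (g))))) : A

well-sorted; sort = A


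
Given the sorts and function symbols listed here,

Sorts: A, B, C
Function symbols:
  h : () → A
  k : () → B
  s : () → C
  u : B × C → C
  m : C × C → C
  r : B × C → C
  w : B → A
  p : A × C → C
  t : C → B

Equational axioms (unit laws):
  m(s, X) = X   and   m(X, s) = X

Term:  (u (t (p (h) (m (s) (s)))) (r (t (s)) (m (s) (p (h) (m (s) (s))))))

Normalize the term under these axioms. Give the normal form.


1. (u (t (p (h) (m (s) (s)))) (r (t (s)) (m (s) (p (h) (m (s) (s))))))  →  (u (t (p (h) (s))) (r (t (s)) (m (s) (p (h) (m (s) (s))))))
2. (u (t (p (h) (s))) (r (t (s)) (m (s) (p (h) (m (s) (s))))))  →  (u (t (p (h) (s))) (r (t (s)) (p (h) (m (s) (s)))))
3. (u (t (p (h) (s))) (r (t (s)) (p (h) (m (s) (s)))))  →  (u (t (p (h) (s))) (r (t (s)) (p (h) (s))))

normal form = (u (t (p (h) (s))) (r (t (s)) (p (h) (s))))


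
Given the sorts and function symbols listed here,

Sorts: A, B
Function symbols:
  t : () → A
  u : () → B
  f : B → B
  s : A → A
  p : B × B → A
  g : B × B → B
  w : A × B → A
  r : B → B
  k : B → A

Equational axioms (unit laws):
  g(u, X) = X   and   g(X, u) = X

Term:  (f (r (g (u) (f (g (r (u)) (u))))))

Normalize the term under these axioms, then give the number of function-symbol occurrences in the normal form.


size = 5

1. (f (r (g (u) (f (g (r (u)) (u))))))  →  (f (r (f (g (r (u)) (u)))))
2. (f (r (f (g (r (u)) (u)))))  →  (f (r (f (r (u)))))
normal form: (f (r (f (r (u)))))


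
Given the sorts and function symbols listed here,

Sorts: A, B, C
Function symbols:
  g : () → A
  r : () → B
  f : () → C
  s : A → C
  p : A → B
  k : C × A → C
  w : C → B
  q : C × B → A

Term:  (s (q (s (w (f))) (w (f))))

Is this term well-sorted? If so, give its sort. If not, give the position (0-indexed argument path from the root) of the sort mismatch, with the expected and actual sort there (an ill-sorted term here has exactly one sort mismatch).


ill-sorted at position [0, 0, 0]: expected A, got B

        (f) : C
      (w (f)) : B
    (s (w (f))) : ✗ arg 0 at [0, 0, 0] has sort B, expected A
      (f) : C
    (w (f)) : B


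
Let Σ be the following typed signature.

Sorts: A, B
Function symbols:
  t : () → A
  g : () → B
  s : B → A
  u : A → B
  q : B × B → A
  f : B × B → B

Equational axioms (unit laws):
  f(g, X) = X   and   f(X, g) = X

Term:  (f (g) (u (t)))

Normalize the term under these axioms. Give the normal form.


1. (f (g) (u (t)))  →  (u (t))

normal form = (u (t))


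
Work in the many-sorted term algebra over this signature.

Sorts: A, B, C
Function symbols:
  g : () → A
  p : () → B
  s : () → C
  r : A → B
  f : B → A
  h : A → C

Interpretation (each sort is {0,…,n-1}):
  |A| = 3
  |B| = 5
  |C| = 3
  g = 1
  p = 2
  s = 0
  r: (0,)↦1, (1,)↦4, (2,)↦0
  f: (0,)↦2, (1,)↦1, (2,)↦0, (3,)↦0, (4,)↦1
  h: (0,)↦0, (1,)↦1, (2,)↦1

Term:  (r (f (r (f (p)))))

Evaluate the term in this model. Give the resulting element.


value = 4

  p = 2
  (f (p)) = f(2,) = 0
  (r (f (p))) = r(0,) = 1
  (f (r (f (p)))) = f(1,) = 1
  (r (f (r (f (p))))) = r(1,) = 4


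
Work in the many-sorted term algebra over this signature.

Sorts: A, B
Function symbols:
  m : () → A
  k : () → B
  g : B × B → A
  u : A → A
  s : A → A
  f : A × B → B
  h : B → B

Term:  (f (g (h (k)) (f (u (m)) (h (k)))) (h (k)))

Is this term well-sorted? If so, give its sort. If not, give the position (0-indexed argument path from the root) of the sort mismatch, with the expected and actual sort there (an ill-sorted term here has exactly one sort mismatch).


well-sorted; sort = B

      (k) : B
    (h (k)) : B
        (m) : A
      (u (m)) : A
        (k) : B
      (h (k)) : B
    (f (u (m)) (h (k))) : B
  (g (h (k)) (f (u (m)) (h (k)))) : A
    (k) : B
  (h (k)) : B
(f (g (h (k)) (f (u (m)) (h (k)))) (h (k))) : B


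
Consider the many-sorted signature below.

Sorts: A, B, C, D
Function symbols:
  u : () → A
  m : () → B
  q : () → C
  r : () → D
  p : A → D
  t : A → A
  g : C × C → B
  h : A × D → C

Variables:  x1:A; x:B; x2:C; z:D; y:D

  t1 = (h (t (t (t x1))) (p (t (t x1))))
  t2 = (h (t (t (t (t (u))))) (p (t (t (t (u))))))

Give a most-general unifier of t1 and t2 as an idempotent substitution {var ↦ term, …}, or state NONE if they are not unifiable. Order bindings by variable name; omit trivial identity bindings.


{x1 ↦ (t (u))}


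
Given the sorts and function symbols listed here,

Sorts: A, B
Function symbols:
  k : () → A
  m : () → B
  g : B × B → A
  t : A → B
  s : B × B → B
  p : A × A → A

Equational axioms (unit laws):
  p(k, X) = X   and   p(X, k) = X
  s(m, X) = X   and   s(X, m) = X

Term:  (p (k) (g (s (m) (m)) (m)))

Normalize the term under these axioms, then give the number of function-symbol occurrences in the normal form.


size = 3

1. (p (k) (g (s (m) (m)) (m)))  →  (g (s (m) (m)) (m))
2. (g (s (m) (m)) (m))  →  (g (m) (m))
normal form: (g (m) (m))


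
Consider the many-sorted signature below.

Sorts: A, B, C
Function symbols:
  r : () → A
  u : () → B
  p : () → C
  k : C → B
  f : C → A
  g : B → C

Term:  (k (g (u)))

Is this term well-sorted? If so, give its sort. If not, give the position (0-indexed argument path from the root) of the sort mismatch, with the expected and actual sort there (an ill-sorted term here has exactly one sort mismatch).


well-sorted; sort = B

    (u) : B
  (g (u)) : C
(k (g (u))) : B


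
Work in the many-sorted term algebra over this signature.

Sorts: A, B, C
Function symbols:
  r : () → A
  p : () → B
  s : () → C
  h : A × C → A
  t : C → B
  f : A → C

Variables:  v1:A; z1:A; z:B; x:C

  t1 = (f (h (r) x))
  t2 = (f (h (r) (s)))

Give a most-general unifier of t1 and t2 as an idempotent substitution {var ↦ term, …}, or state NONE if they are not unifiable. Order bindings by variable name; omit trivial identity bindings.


{x ↦ (s)}


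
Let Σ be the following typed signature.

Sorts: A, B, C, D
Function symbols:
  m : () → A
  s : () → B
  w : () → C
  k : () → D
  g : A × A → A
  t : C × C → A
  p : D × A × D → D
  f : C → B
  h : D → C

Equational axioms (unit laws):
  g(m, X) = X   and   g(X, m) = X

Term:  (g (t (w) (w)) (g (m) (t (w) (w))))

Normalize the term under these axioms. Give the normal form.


1. (g (t (w) (w)) (g (m) (t (w) (w))))  →  (g (t (w) (w)) (t (w) (w)))

normal form = (g (t (w) (w)) (t (w) (w)))


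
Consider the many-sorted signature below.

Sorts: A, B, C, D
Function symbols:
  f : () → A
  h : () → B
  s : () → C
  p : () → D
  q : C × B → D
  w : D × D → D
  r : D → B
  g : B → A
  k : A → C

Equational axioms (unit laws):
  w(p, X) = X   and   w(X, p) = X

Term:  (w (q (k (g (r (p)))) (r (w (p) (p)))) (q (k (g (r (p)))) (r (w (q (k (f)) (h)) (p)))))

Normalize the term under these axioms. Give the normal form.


normal form = (w (q (k (g (r (p)))) (r (p))) (q (k (g (r (p)))) (r (q (k (f)) (h)))))

1. (w (q (k (g (r (p)))) (r (w (p) (p)))) (q (k (g (r (p)))) (r (w (q (k (f)) (h)) (p)))))  →  (w (q (k (g (r (p)))) (r (p))) (q (k (g (r (p)))) (r (w (q (k (f)) (h)) (p)))))
2. (w (q (k (g (r (p)))) (r (p))) (q (k (g (r (p)))) (r (w (q (k (f)) (h)) (p)))))  →  (w (q (k (g (r (p)))) (r (p))) (q (k (g (r (p)))) (r (q (k (f)) (h)))))


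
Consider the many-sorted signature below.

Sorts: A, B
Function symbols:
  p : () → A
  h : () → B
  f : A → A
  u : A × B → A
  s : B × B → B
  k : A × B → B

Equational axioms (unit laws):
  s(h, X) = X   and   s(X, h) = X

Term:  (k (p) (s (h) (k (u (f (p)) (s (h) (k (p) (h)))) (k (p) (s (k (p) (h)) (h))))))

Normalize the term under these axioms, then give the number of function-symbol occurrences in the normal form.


1. (k (p) (s (h) (k (u (f (p)) (s (h) (k (p) (h)))) (k (p) (s (k (p) (h)) (h))))))  →  (k (p) (k (u (f (p)) (s (h) (k (p) (h)))) (k (p) (s (k (p) (h)) (h)))))
2. (k (p) (k (u (f (p)) (s (h) (k (p) (h)))) (k (p) (s (k (p) (h)) (h)))))  →  (k (p) (k (u (f (p)) (k (p) (h))) (k (p) (s (k (p) (h)) (h)))))
3. (k (p) (k (u (f (p)) (k (p) (h))) (k (p) (s (k (p) (h)) (h)))))  →  (k (p) (k (u (f (p)) (k (p) (h))) (k (p) (k (p) (h)))))
normal form: (k (p) (k (u (f (p)) (k (p) (h))) (k (p) (k (p) (h)))))

size = 14


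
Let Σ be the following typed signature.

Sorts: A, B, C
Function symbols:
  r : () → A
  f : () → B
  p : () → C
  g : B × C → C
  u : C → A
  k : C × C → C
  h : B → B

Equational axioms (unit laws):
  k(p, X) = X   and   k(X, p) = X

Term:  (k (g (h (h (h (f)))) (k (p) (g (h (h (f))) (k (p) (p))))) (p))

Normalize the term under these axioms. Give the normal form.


normal form = (g (h (h (h (f)))) (g (h (h (f))) (p)))

1. (k (g (h (h (h (f)))) (k (p) (g (h (h (f))) (k (p) (p))))) (p))  →  (g (h (h (h (f)))) (k (p) (g (h (h (f))) (k (p) (p)))))
2. (g (h (h (h (f)))) (k (p) (g (h (h (f))) (k (p) (p)))))  →  (g (h (h (h (f)))) (g (h (h (f))) (k (p) (p))))
3. (g (h (h (h (f)))) (g (h (h (f))) (k (p) (p))))  →  (g (h (h (h (f)))) (g (h (h (f))) (p)))


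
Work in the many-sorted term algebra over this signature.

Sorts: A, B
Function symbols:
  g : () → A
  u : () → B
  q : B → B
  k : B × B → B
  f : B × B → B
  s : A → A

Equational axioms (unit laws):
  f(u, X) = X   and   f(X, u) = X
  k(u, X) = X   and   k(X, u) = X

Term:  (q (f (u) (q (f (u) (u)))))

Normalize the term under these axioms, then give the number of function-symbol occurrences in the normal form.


size = 3

1. (q (f (u) (q (f (u) (u)))))  →  (q (q (f (u) (u))))
2. (q (q (f (u) (u))))  →  (q (q (u)))
normal form: (q (q (u)))


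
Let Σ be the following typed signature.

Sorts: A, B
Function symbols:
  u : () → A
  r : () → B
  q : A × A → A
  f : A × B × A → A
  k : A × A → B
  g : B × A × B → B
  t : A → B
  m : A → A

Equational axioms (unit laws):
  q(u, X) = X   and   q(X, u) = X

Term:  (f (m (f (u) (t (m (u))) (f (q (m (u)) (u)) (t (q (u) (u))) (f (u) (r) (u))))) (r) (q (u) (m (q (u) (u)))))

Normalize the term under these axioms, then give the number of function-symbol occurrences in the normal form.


size = 19

1. (f (m (f (u) (t (m (u))) (f (q (m (u)) (u)) (t (q (u) (u))) (f (u) (r) (u))))) (r) (q (u) (m (q (u) (u)))))  →  (f (m (f (u) (t (m (u))) (f (m (u)) (t (q (u) (u))) (f (u) (r) (u))))) (r) (q (u) (m (q (u) (u)))))
2. (f (m (f (u) (t (m (u))) (f (m (u)) (t (q (u) (u))) (f (u) (r) (u))))) (r) (q (u) (m (q (u) (u)))))  →  (f (m (f (u) (t (m (u))) (f (m (u)) (t (u)) (f (u) (r) (u))))) (r) (q (u) (m (q (u) (u)))))
3. (f (m (f (u) (t (m (u))) (f (m (u)) (t (u)) (f (u) (r) (u))))) (r) (q (u) (m (q (u) (u)))))  →  (f (m (f (u) (t (m (u))) (f (m (u)) (t (u)) (f (u) (r) (u))))) (r) (m (q (u) (u))))
4. (f (m (f (u) (t (m (u))) (f (m (u)) (t (u)) (f (u) (r) (u))))) (r) (m (q (u) (u))))  →  (f (m (f (u) (t (m (u))) (f (m (u)) (t (u)) (f (u) (r) (u))))) (r) (m (u)))
normal form: (f (m (f (u) (t (m (u))) (f (m (u)) (t (u)) (f (u) (r) (u))))) (r) (m (u)))


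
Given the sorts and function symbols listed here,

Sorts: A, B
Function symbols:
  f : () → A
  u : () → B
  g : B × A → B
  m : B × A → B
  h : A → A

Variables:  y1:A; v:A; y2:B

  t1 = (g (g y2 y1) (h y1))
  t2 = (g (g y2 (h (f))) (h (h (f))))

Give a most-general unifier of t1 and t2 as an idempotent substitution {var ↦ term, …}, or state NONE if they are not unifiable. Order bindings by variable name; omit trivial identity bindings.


{y1 ↦ (h (f))}


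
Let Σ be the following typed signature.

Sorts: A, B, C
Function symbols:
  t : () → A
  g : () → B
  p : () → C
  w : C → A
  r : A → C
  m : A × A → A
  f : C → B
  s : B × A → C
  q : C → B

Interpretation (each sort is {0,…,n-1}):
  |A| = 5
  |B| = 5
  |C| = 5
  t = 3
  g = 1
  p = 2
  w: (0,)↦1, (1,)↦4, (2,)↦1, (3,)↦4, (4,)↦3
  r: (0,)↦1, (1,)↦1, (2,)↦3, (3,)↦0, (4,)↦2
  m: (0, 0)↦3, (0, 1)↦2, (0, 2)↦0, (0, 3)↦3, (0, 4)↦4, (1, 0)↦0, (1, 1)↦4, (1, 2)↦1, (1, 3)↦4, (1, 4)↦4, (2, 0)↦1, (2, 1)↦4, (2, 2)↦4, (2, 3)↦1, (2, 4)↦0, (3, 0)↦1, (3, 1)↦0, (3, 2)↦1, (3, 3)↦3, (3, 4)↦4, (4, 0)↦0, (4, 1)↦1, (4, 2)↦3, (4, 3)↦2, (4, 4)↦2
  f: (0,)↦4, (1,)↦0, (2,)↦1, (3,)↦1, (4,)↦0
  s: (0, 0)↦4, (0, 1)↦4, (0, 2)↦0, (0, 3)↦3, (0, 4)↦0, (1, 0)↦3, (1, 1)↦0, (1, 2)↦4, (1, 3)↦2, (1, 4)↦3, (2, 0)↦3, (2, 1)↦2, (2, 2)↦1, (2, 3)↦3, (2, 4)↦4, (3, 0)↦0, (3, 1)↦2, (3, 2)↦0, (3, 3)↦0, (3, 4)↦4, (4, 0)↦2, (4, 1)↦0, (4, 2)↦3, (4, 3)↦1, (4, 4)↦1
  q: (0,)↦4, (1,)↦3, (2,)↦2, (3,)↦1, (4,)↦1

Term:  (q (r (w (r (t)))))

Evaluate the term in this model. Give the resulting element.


value = 3

  t = 3
  (r (t)) = r(3,) = 0
  (w (r (t))) = w(0,) = 1
  (r (w (r (t)))) = r(1,) = 1
  (q (r (w (r (t))))) = q(1,) = 3
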